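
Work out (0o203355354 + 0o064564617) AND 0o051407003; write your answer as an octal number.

Add column by column in base 8, right to left:
  4+7 = 3 carry 1
  5+1+1 = 7
  3+6 = 1 carry 1
  5+4+1 = 2 carry 1
  5+6+1 = 4 carry 1
  3+5+1 = 1 carry 1
  3+4+1 = 0 carry 1
  0+6+1 = 7
  2+0 = 2
Sum = 0o270142173; now AND with 0o051407003:
  2&0=0, 7&5=5, 0&1=0, 1&4=0, 4&0=0, 2&7=2, 1&0=0, 7&0=0, 3&3=3

0o50002003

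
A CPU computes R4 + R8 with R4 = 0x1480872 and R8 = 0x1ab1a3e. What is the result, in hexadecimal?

0x2f322b0

Add column by column in base 16, right to left:
  2+e = 0 carry 1
  7+3+1 = b
  8+a = 2 carry 1
  0+1+1 = 2
  8+b = 3 carry 1
  4+a+1 = f
  1+1 = 2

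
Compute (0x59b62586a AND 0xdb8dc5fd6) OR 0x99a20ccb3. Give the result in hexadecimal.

0xd9a60dcf3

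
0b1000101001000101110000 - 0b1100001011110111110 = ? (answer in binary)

0b111000111100110110010

Subtract column by column in base 2:
  0-0 → 0
  0-1 → 1 (borrow)
  0-1-1 → 0 (borrow)
  0-1-1 → 0 (borrow)
  1-1-1 → 1 (borrow)
  1-1-1 → 1 (borrow)
  1-0-1 → 0
  0-1 → 1 (borrow)
  1-1-1 → 1 (borrow)
  0-1-1 → 0 (borrow)
  0-1-1 → 0 (borrow)
  0-0-1 → 1 (borrow)
  1-1-1 → 1 (borrow)
  0-0-1 → 1 (borrow)
  0-0-1 → 1 (borrow)
  1-0-1 → 0
  0-0 → 0
  1-1 → 0
  0-1 → 1 (borrow)
  0-0-1 → 1 (borrow)
  0-0-1 → 1 (borrow)
  1-0-1 → 0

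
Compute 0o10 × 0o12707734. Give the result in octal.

Multiply each base-8 digit by 8, carrying:
  4×8 = 32 → write 0 carry 4
  3×8+4 = 28 → write 4 carry 3
  7×8+3 = 59 → write 3 carry 7
  7×8+7 = 63 → write 7 carry 7
  0×8+7 = 7 → write 7
  7×8 = 56 → write 0 carry 7
  2×8+7 = 23 → write 7 carry 2
  1×8+2 = 10 → write 2 carry 1
  remaining carry: 1

0o127077340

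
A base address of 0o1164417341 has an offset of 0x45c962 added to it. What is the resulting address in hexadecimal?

0o1164417341 = 0x9d21ee1 in hexadecimal.
Add column by column in base 16, right to left:
  1+2 = 3
  e+6 = 4 carry 1
  e+9+1 = 8 carry 1
  1+c+1 = e
  2+5 = 7
  d+4 = 1 carry 1
  9+0+1 = a

0xa17e843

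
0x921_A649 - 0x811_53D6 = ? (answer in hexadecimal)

0x1105273

Subtract column by column in base 16:
  9-6 → 3
  4-D → 7 (borrow)
  6-3-1 → 2
  A-5 → 5
  1-1 → 0
  2-1 → 1
  9-8 → 1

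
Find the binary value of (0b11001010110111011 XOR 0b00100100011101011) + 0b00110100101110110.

First 0b11001010110111011 XOR 0b00100100011101011 = 0b11101110101010000.
Add column by column in base 2, right to left:
  0+0 = 0
  0+1 = 1
  0+1 = 1
  0+0 = 0
  1+1 = 0 carry 1
  0+1+1 = 0 carry 1
  1+1+1 = 1 carry 1
  0+0+1 = 1
  1+1 = 0 carry 1
  0+0+1 = 1
  1+0 = 1
  1+1 = 0 carry 1
  1+0+1 = 0 carry 1
  0+1+1 = 0 carry 1
  1+1+1 = 1 carry 1
  1+0+1 = 0 carry 1
  1+0+1 = 0 carry 1
  final carry 1

0b100100011011000110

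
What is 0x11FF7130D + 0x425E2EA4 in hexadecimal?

0x1625541B1

Add column by column in base 16, right to left:
  D+4 = 1 carry 1
  0+A+1 = B
  3+E = 1 carry 1
  1+2+1 = 4
  7+E = 5 carry 1
  F+5+1 = 5 carry 1
  F+2+1 = 2 carry 1
  1+4+1 = 6
  1+0 = 1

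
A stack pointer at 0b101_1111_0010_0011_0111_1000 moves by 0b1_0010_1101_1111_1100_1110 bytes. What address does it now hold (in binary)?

0b11100100000001101000110

Add column by column in base 2, right to left:
  0+0 = 0
  0+1 = 1
  0+1 = 1
  1+1 = 0 carry 1
  1+0+1 = 0 carry 1
  1+0+1 = 0 carry 1
  1+1+1 = 1 carry 1
  0+1+1 = 0 carry 1
  1+1+1 = 1 carry 1
  1+1+1 = 1 carry 1
  0+1+1 = 0 carry 1
  0+1+1 = 0 carry 1
  0+1+1 = 0 carry 1
  1+0+1 = 0 carry 1
  0+1+1 = 0 carry 1
  0+1+1 = 0 carry 1
  1+0+1 = 0 carry 1
  1+1+1 = 1 carry 1
  1+0+1 = 0 carry 1
  1+0+1 = 0 carry 1
  1+1+1 = 1 carry 1
  0+0+1 = 1
  1+0 = 1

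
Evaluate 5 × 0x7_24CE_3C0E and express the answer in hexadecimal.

0x23B8072C46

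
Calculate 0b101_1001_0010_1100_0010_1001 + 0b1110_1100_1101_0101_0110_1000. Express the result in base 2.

0b1010001100000000110010001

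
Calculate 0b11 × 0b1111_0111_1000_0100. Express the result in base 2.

0b101110011010001100

Multiply each base-2 digit by 3, carrying:
  0×3 = 0 → write 0
  0×3 = 0 → write 0
  1×3 = 3 → write 1 carry 1
  0×3+1 = 1 → write 1
  0×3 = 0 → write 0
  0×3 = 0 → write 0
  0×3 = 0 → write 0
  1×3 = 3 → write 1 carry 1
  1×3+1 = 4 → write 0 carry 2
  1×3+2 = 5 → write 1 carry 2
  1×3+2 = 5 → write 1 carry 2
  0×3+2 = 2 → write 0 carry 1
  1×3+1 = 4 → write 0 carry 2
  1×3+2 = 5 → write 1 carry 2
  1×3+2 = 5 → write 1 carry 2
  1×3+2 = 5 → write 1 carry 2
  remaining carry: 10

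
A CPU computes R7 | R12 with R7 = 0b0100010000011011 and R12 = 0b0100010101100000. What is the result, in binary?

0b0100010101111011

OR bit by bit (1 where either bit is 1):
  0100010000011011
| 0100010101100000
= 0100010101111011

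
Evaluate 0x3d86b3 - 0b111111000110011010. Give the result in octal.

0x3d86b3 = 0o17303263 in octal.
0b111111000110011010 = 0o770632 in octal.
Subtract column by column in base 8:
  3-2 → 1
  6-3 → 3
  2-6 → 4 (borrow)
  3-0-1 → 2
  0-7 → 1 (borrow)
  3-7-1 → 3 (borrow)
  7-0-1 → 6
  1-0 → 1

0o16312431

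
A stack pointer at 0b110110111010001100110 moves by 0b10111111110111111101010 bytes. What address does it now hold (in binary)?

0b11110110110010001010000

Add column by column in base 2, right to left:
  0+0 = 0
  1+1 = 0 carry 1
  1+0+1 = 0 carry 1
  0+1+1 = 0 carry 1
  0+0+1 = 1
  1+1 = 0 carry 1
  1+1+1 = 1 carry 1
  0+1+1 = 0 carry 1
  0+1+1 = 0 carry 1
  0+1+1 = 0 carry 1
  1+1+1 = 1 carry 1
  0+1+1 = 0 carry 1
  1+0+1 = 0 carry 1
  1+1+1 = 1 carry 1
  1+1+1 = 1 carry 1
  0+1+1 = 0 carry 1
  1+1+1 = 1 carry 1
  1+1+1 = 1 carry 1
  0+1+1 = 0 carry 1
  1+1+1 = 1 carry 1
  1+1+1 = 1 carry 1
  0+0+1 = 1
  0+1 = 1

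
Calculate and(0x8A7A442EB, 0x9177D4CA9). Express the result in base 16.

0x8072440A9

AND each hex digit independently (no carries):
  8&9=8, A&1=0, 7&7=7, A&7=2, 4&D=4, 4&4=4, 2&C=0, E&A=A, B&9=9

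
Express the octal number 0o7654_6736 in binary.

0b111110101100110111011110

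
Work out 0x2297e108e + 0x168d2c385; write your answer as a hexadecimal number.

0x39250d413

Add column by column in base 16, right to left:
  e+5 = 3 carry 1
  8+8+1 = 1 carry 1
  0+3+1 = 4
  1+c = d
  e+2 = 0 carry 1
  7+d+1 = 5 carry 1
  9+8+1 = 2 carry 1
  2+6+1 = 9
  2+1 = 3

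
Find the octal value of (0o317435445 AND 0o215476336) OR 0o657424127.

0o317435445 AND 0o215476336 = 0o215434004.
Then OR with 0o657424127.

0o657434127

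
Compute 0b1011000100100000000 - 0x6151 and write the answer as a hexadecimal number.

0b1011000100100000000 = 0x58900 in hexadecimal.
Subtract column by column in base 16:
  0-1 → F (borrow)
  0-5-1 → A (borrow)
  9-1-1 → 7
  8-6 → 2
  5-0 → 5

0x527AF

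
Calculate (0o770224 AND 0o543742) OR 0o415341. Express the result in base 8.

0o555341

0o770224 AND 0o543742 = 0o540200.
Then OR with 0o415341.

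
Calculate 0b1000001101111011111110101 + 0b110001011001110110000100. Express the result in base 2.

0b1110011001001010101111001

Add column by column in base 2, right to left:
  1+0 = 1
  0+0 = 0
  1+1 = 0 carry 1
  0+0+1 = 1
  1+0 = 1
  1+0 = 1
  1+0 = 1
  1+1 = 0 carry 1
  1+1+1 = 1 carry 1
  1+0+1 = 0 carry 1
  1+1+1 = 1 carry 1
  0+1+1 = 0 carry 1
  1+1+1 = 1 carry 1
  1+0+1 = 0 carry 1
  1+0+1 = 0 carry 1
  1+1+1 = 1 carry 1
  0+1+1 = 0 carry 1
  1+0+1 = 0 carry 1
  1+1+1 = 1 carry 1
  0+0+1 = 1
  0+0 = 0
  0+0 = 0
  0+1 = 1
  0+1 = 1
  1+0 = 1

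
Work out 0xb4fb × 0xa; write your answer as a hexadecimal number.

Multiply each base-16 digit by 10, carrying:
  b×10 = 110 → write e carry 6
  f×10+6 = 156 → write c carry 9
  4×10+9 = 49 → write 1 carry 3
  b×10+3 = 113 → write 1 carry 7
  remaining carry: 7

0x711ce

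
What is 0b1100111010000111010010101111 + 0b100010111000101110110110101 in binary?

0b10001010001001101001001100100

Add column by column in base 2, right to left:
  1+1 = 0 carry 1
  1+0+1 = 0 carry 1
  1+1+1 = 1 carry 1
  1+0+1 = 0 carry 1
  0+1+1 = 0 carry 1
  1+1+1 = 1 carry 1
  0+0+1 = 1
  1+1 = 0 carry 1
  0+1+1 = 0 carry 1
  0+0+1 = 1
  1+1 = 0 carry 1
  0+1+1 = 0 carry 1
  1+1+1 = 1 carry 1
  1+0+1 = 0 carry 1
  1+1+1 = 1 carry 1
  0+0+1 = 1
  0+0 = 0
  0+0 = 0
  0+1 = 1
  1+1 = 0 carry 1
  0+1+1 = 0 carry 1
  1+0+1 = 0 carry 1
  1+1+1 = 1 carry 1
  1+0+1 = 0 carry 1
  0+0+1 = 1
  0+0 = 0
  1+1 = 0 carry 1
  1+0+1 = 0 carry 1
  final carry 1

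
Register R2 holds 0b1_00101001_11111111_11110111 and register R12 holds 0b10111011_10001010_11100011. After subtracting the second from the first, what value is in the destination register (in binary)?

Subtract column by column in base 2:
  1-1 → 0
  1-1 → 0
  1-0 → 1
  0-0 → 0
  1-0 → 1
  1-1 → 0
  1-1 → 0
  1-1 → 0
  1-0 → 1
  1-1 → 0
  1-0 → 1
  1-1 → 0
  1-0 → 1
  1-0 → 1
  1-0 → 1
  1-1 → 0
  1-1 → 0
  0-1 → 1 (borrow)
  0-0-1 → 1 (borrow)
  1-1-1 → 1 (borrow)
  0-1-1 → 0 (borrow)
  1-1-1 → 1 (borrow)
  0-0-1 → 1 (borrow)
  0-1-1 → 0 (borrow)
  1-0-1 → 0

0b11011100111010100010100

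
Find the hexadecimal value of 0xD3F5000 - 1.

The trailing 3 digits are 0, so subtracting 1 borrows through: they become F and the next digit up decrements.

0xD3F4FFF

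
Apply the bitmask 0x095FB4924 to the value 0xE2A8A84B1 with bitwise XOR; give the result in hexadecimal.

XOR each hex digit independently (no carries):
  E^0=E, 2^9=B, A^5=F, 8^F=7, A^B=1, 8^4=C, 4^9=D, B^2=9, 1^4=5

0xEBF71CD95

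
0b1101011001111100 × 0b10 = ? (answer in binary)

Multiply each base-2 digit by 2, carrying:
  0×2 = 0 → write 0
  0×2 = 0 → write 0
  1×2 = 2 → write 0 carry 1
  1×2+1 = 3 → write 1 carry 1
  1×2+1 = 3 → write 1 carry 1
  1×2+1 = 3 → write 1 carry 1
  1×2+1 = 3 → write 1 carry 1
  0×2+1 = 1 → write 1
  0×2 = 0 → write 0
  1×2 = 2 → write 0 carry 1
  1×2+1 = 3 → write 1 carry 1
  0×2+1 = 1 → write 1
  1×2 = 2 → write 0 carry 1
  0×2+1 = 1 → write 1
  1×2 = 2 → write 0 carry 1
  1×2+1 = 3 → write 1 carry 1
  remaining carry: 1

0b11010110011111000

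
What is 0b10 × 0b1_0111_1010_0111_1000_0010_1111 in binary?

0b10111101001111000001011110

Multiply each base-2 digit by 2, carrying:
  1×2 = 2 → write 0 carry 1
  1×2+1 = 3 → write 1 carry 1
  1×2+1 = 3 → write 1 carry 1
  1×2+1 = 3 → write 1 carry 1
  0×2+1 = 1 → write 1
  1×2 = 2 → write 0 carry 1
  0×2+1 = 1 → write 1
  0×2 = 0 → write 0
  0×2 = 0 → write 0
  0×2 = 0 → write 0
  0×2 = 0 → write 0
  1×2 = 2 → write 0 carry 1
  1×2+1 = 3 → write 1 carry 1
  1×2+1 = 3 → write 1 carry 1
  1×2+1 = 3 → write 1 carry 1
  0×2+1 = 1 → write 1
  0×2 = 0 → write 0
  1×2 = 2 → write 0 carry 1
  0×2+1 = 1 → write 1
  1×2 = 2 → write 0 carry 1
  1×2+1 = 3 → write 1 carry 1
  1×2+1 = 3 → write 1 carry 1
  1×2+1 = 3 → write 1 carry 1
  0×2+1 = 1 → write 1
  1×2 = 2 → write 0 carry 1
  remaining carry: 1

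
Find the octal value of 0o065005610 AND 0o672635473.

AND each oct digit independently (no carries):
  0&6=0, 6&7=6, 5&2=0, 0&6=0, 0&3=0, 5&5=5, 6&4=4, 1&7=1, 0&3=0

0o060005410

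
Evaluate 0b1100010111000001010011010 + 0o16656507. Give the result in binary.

0b1110001101101111111100001

0o16656507 = 0b1110110101110101000111 in binary.
Add column by column in base 2, right to left:
  0+1 = 1
  1+1 = 0 carry 1
  0+1+1 = 0 carry 1
  1+0+1 = 0 carry 1
  1+0+1 = 0 carry 1
  0+0+1 = 1
  0+1 = 1
  1+0 = 1
  0+1 = 1
  1+0 = 1
  0+1 = 1
  0+1 = 1
  0+1 = 1
  0+0 = 0
  0+1 = 1
  1+0 = 1
  1+1 = 0 carry 1
  1+1+1 = 1 carry 1
  0+0+1 = 1
  1+1 = 0 carry 1
  0+1+1 = 0 carry 1
  0+1+1 = 0 carry 1
  0+0+1 = 1
  1+0 = 1
  1+0 = 1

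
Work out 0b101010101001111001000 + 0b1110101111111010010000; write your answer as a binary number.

0b10100000101001001011000

Add column by column in base 2, right to left:
  0+0 = 0
  0+0 = 0
  0+0 = 0
  1+0 = 1
  0+1 = 1
  0+0 = 0
  1+0 = 1
  1+1 = 0 carry 1
  1+0+1 = 0 carry 1
  1+1+1 = 1 carry 1
  0+1+1 = 0 carry 1
  0+1+1 = 0 carry 1
  1+1+1 = 1 carry 1
  0+1+1 = 0 carry 1
  1+1+1 = 1 carry 1
  0+1+1 = 0 carry 1
  1+0+1 = 0 carry 1
  0+1+1 = 0 carry 1
  1+0+1 = 0 carry 1
  0+1+1 = 0 carry 1
  1+1+1 = 1 carry 1
  0+1+1 = 0 carry 1
  final carry 1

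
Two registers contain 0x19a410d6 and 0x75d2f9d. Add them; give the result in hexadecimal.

Add column by column in base 16, right to left:
  6+d = 3 carry 1
  d+9+1 = 7 carry 1
  0+f+1 = 0 carry 1
  1+2+1 = 4
  4+d = 1 carry 1
  a+5+1 = 0 carry 1
  9+7+1 = 1 carry 1
  1+0+1 = 2

0x21014073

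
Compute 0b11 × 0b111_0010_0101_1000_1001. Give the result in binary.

Multiply each base-2 digit by 3, carrying:
  1×3 = 3 → write 1 carry 1
  0×3+1 = 1 → write 1
  0×3 = 0 → write 0
  1×3 = 3 → write 1 carry 1
  0×3+1 = 1 → write 1
  0×3 = 0 → write 0
  0×3 = 0 → write 0
  1×3 = 3 → write 1 carry 1
  1×3+1 = 4 → write 0 carry 2
  0×3+2 = 2 → write 0 carry 1
  1×3+1 = 4 → write 0 carry 2
  0×3+2 = 2 → write 0 carry 1
  0×3+1 = 1 → write 1
  1×3 = 3 → write 1 carry 1
  0×3+1 = 1 → write 1
  0×3 = 0 → write 0
  1×3 = 3 → write 1 carry 1
  1×3+1 = 4 → write 0 carry 2
  1×3+2 = 5 → write 1 carry 2
  remaining carry: 10

0b101010111000010011011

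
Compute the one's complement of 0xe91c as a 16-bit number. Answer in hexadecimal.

Each hex digit d becomes f−d:
  e→1, 9→6, 1→e, c→3

0x16e3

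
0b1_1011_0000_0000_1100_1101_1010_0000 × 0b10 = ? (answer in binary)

0b110110000000011001101101000000

Multiply each base-2 digit by 2, carrying:
  0×2 = 0 → write 0
  0×2 = 0 → write 0
  0×2 = 0 → write 0
  0×2 = 0 → write 0
  0×2 = 0 → write 0
  1×2 = 2 → write 0 carry 1
  0×2+1 = 1 → write 1
  1×2 = 2 → write 0 carry 1
  1×2+1 = 3 → write 1 carry 1
  0×2+1 = 1 → write 1
  1×2 = 2 → write 0 carry 1
  1×2+1 = 3 → write 1 carry 1
  0×2+1 = 1 → write 1
  0×2 = 0 → write 0
  1×2 = 2 → write 0 carry 1
  1×2+1 = 3 → write 1 carry 1
  0×2+1 = 1 → write 1
  0×2 = 0 → write 0
  0×2 = 0 → write 0
  0×2 = 0 → write 0
  0×2 = 0 → write 0
  0×2 = 0 → write 0
  0×2 = 0 → write 0
  0×2 = 0 → write 0
  1×2 = 2 → write 0 carry 1
  1×2+1 = 3 → write 1 carry 1
  0×2+1 = 1 → write 1
  1×2 = 2 → write 0 carry 1
  1×2+1 = 3 → write 1 carry 1
  remaining carry: 1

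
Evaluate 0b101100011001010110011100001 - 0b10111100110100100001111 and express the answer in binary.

0b101001011100100001111010010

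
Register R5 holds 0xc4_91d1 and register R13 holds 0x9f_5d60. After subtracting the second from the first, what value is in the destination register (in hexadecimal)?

0x253471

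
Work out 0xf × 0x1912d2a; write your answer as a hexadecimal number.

Multiply each base-16 digit by 15, carrying:
  a×15 = 150 → write 6 carry 9
  2×15+9 = 39 → write 7 carry 2
  d×15+2 = 197 → write 5 carry 12
  2×15+12 = 42 → write a carry 2
  1×15+2 = 17 → write 1 carry 1
  9×15+1 = 136 → write 8 carry 8
  1×15+8 = 23 → write 7 carry 1
  remaining carry: 1

0x1781a576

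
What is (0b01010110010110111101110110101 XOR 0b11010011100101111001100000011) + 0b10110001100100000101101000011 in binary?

0b100110111010111001001111111001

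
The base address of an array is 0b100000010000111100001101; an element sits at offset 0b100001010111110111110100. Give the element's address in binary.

0b1000001101000110100000001

Add column by column in base 2, right to left:
  1+0 = 1
  0+0 = 0
  1+1 = 0 carry 1
  1+0+1 = 0 carry 1
  0+1+1 = 0 carry 1
  0+1+1 = 0 carry 1
  0+1+1 = 0 carry 1
  0+1+1 = 0 carry 1
  1+1+1 = 1 carry 1
  1+0+1 = 0 carry 1
  1+1+1 = 1 carry 1
  1+1+1 = 1 carry 1
  0+1+1 = 0 carry 1
  0+1+1 = 0 carry 1
  0+1+1 = 0 carry 1
  0+0+1 = 1
  1+1 = 0 carry 1
  0+0+1 = 1
  0+1 = 1
  0+0 = 0
  0+0 = 0
  0+0 = 0
  0+0 = 0
  1+1 = 0 carry 1
  final carry 1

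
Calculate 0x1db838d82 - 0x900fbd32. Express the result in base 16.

0x14b73d050

Subtract column by column in base 16:
  2-2 → 0
  8-3 → 5
  d-d → 0
  8-b → d (borrow)
  3-f-1 → 3 (borrow)
  8-0-1 → 7
  b-0 → b
  d-9 → 4
  1-0 → 1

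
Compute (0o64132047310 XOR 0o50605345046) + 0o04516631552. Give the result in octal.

0o41456134130

First 0o64132047310 XOR 0o50605345046 = 0o34737302356.
Add column by column in base 8, right to left:
  6+2 = 0 carry 1
  5+5+1 = 3 carry 1
  3+5+1 = 1 carry 1
  2+1+1 = 4
  0+3 = 3
  3+6 = 1 carry 1
  7+6+1 = 6 carry 1
  3+1+1 = 5
  7+5 = 4 carry 1
  4+4+1 = 1 carry 1
  3+0+1 = 4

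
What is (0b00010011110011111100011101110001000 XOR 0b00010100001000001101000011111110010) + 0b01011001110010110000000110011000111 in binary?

0b1100001101110100001100100101000001

First 0b00010011110011111100011101110001000 XOR 0b00010100001000001101000011111110010 = 0b00000111111011110001011110001111010.
Add column by column in base 2, right to left:
  0+1 = 1
  1+1 = 0 carry 1
  0+1+1 = 0 carry 1
  1+0+1 = 0 carry 1
  1+0+1 = 0 carry 1
  1+0+1 = 0 carry 1
  1+1+1 = 1 carry 1
  0+1+1 = 0 carry 1
  0+0+1 = 1
  0+0 = 0
  1+1 = 0 carry 1
  1+1+1 = 1 carry 1
  1+0+1 = 0 carry 1
  1+0+1 = 0 carry 1
  0+0+1 = 1
  1+0 = 1
  0+0 = 0
  0+0 = 0
  0+0 = 0
  1+1 = 0 carry 1
  1+1+1 = 1 carry 1
  1+0+1 = 0 carry 1
  1+1+1 = 1 carry 1
  0+0+1 = 1
  1+0 = 1
  1+1 = 0 carry 1
  1+1+1 = 1 carry 1
  1+1+1 = 1 carry 1
  1+0+1 = 0 carry 1
  1+0+1 = 0 carry 1
  0+1+1 = 0 carry 1
  0+1+1 = 0 carry 1
  0+0+1 = 1
  0+1 = 1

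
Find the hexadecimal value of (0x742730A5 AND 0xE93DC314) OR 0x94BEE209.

0xF4BFE20D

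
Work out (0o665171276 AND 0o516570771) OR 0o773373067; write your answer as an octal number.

0o777373277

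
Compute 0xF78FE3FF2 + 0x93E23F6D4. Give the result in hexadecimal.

0x18B72236C6

Add column by column in base 16, right to left:
  2+4 = 6
  F+D = C carry 1
  F+6+1 = 6 carry 1
  3+F+1 = 3 carry 1
  E+3+1 = 2 carry 1
  F+2+1 = 2 carry 1
  8+E+1 = 7 carry 1
  7+3+1 = B
  F+9 = 8 carry 1
  final carry 1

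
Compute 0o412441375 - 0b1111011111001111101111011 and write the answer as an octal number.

0b1111011111001111101111011 = 0o173717573 in octal.
Subtract column by column in base 8:
  5-3 → 2
  7-7 → 0
  3-5 → 6 (borrow)
  1-7-1 → 1 (borrow)
  4-1-1 → 2
  4-7 → 5 (borrow)
  2-3-1 → 6 (borrow)
  1-7-1 → 1 (borrow)
  4-1-1 → 2

0o216521602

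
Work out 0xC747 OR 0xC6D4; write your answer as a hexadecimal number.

0xC7D7

OR each hex digit independently (no carries):
  C|C=C, 7|6=7, 4|D=D, 7|4=7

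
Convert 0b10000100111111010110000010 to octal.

Group the bits in threes: 010 000 100 111 111 010 110 000 010 → 204772602.

0o204772602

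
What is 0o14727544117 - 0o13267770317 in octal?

0o1437553600

Subtract column by column in base 8:
  7-7 → 0
  1-1 → 0
  1-3 → 6 (borrow)
  4-0-1 → 3
  4-7 → 5 (borrow)
  5-7-1 → 5 (borrow)
  7-7-1 → 7 (borrow)
  2-6-1 → 3 (borrow)
  7-2-1 → 4
  4-3 → 1
  1-1 → 0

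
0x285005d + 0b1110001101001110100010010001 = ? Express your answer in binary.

0b10000101110011110100011101110

0x285005d = 0b10100001010000000001011101 in binary.
Add column by column in base 2, right to left:
  1+1 = 0 carry 1
  0+0+1 = 1
  1+0 = 1
  1+0 = 1
  1+1 = 0 carry 1
  0+0+1 = 1
  1+0 = 1
  0+1 = 1
  0+0 = 0
  0+0 = 0
  0+0 = 0
  0+1 = 1
  0+0 = 0
  0+1 = 1
  0+1 = 1
  0+1 = 1
  1+0 = 1
  0+0 = 0
  1+1 = 0 carry 1
  0+0+1 = 1
  0+1 = 1
  0+1 = 1
  0+0 = 0
  1+0 = 1
  0+0 = 0
  1+1 = 0 carry 1
  0+1+1 = 0 carry 1
  0+1+1 = 0 carry 1
  final carry 1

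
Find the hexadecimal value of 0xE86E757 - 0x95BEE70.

Subtract column by column in base 16:
  7-0 → 7
  5-7 → E (borrow)
  7-E-1 → 8 (borrow)
  E-E-1 → F (borrow)
  6-B-1 → A (borrow)
  8-5-1 → 2
  E-9 → 5

0x52AF8E7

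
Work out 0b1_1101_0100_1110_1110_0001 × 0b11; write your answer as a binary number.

0b10101111110110010100011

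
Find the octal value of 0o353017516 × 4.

0o1654076470

Multiply each base-8 digit by 4, carrying:
  6×4 = 24 → write 0 carry 3
  1×4+3 = 7 → write 7
  5×4 = 20 → write 4 carry 2
  7×4+2 = 30 → write 6 carry 3
  1×4+3 = 7 → write 7
  0×4 = 0 → write 0
  3×4 = 12 → write 4 carry 1
  5×4+1 = 21 → write 5 carry 2
  3×4+2 = 14 → write 6 carry 1
  remaining carry: 1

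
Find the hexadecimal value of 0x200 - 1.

0x1ff

The trailing 2 digits are 0, so subtracting 1 borrows through: they become F and the next digit up decrements.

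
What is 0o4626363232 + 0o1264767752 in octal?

0o6113353204

Add column by column in base 8, right to left:
  2+2 = 4
  3+5 = 0 carry 1
  2+7+1 = 2 carry 1
  3+7+1 = 3 carry 1
  6+6+1 = 5 carry 1
  3+7+1 = 3 carry 1
  6+4+1 = 3 carry 1
  2+6+1 = 1 carry 1
  6+2+1 = 1 carry 1
  4+1+1 = 6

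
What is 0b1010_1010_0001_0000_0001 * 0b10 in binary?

Multiply each base-2 digit by 2, carrying:
  1×2 = 2 → write 0 carry 1
  0×2+1 = 1 → write 1
  0×2 = 0 → write 0
  0×2 = 0 → write 0
  0×2 = 0 → write 0
  0×2 = 0 → write 0
  0×2 = 0 → write 0
  0×2 = 0 → write 0
  1×2 = 2 → write 0 carry 1
  0×2+1 = 1 → write 1
  0×2 = 0 → write 0
  0×2 = 0 → write 0
  0×2 = 0 → write 0
  1×2 = 2 → write 0 carry 1
  0×2+1 = 1 → write 1
  1×2 = 2 → write 0 carry 1
  0×2+1 = 1 → write 1
  1×2 = 2 → write 0 carry 1
  0×2+1 = 1 → write 1
  1×2 = 2 → write 0 carry 1
  remaining carry: 1

0b101010100001000000010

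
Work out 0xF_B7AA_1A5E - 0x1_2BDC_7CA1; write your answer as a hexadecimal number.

Subtract column by column in base 16:
  E-1 → D
  5-A → B (borrow)
  A-C-1 → D (borrow)
  1-7-1 → 9 (borrow)
  A-C-1 → D (borrow)
  A-D-1 → C (borrow)
  7-B-1 → B (borrow)
  B-2-1 → 8
  F-1 → E

0xE8BCD9DBD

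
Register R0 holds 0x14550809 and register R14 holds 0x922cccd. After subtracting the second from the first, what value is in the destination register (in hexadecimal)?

0xb323b3c

Subtract column by column in base 16:
  9-d → c (borrow)
  0-c-1 → 3 (borrow)
  8-c-1 → b (borrow)
  0-c-1 → 3 (borrow)
  5-2-1 → 2
  5-2 → 3
  4-9 → b (borrow)
  1-0-1 → 0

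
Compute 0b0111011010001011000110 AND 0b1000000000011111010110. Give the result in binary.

0b0000000000001011000110

AND bit by bit (1 only where both bits are 1):
  0111011010001011000110
& 1000000000011111010110
= 0000000000001011000110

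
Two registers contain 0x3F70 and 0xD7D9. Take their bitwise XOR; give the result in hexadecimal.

XOR each hex digit independently (no carries):
  3^D=E, F^7=8, 7^D=A, 0^9=9

0xE8A9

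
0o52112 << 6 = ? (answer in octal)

0o5211200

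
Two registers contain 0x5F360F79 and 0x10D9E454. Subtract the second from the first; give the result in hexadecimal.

0x4E5C2B25

Subtract column by column in base 16:
  9-4 → 5
  7-5 → 2
  F-4 → B
  0-E → 2 (borrow)
  6-9-1 → C (borrow)
  3-D-1 → 5 (borrow)
  F-0-1 → E
  5-1 → 4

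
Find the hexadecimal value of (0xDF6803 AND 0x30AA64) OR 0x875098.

0xDF6803 AND 0x30AA64 = 0x102800.
Then OR with 0x875098.

0x977898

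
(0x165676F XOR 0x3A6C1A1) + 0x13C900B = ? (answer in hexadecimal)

First 0x165676F XOR 0x3A6C1A1 = 0x2C3A6CE.
Add column by column in base 16, right to left:
  E+B = 9 carry 1
  C+0+1 = D
  6+0 = 6
  A+9 = 3 carry 1
  3+C+1 = 0 carry 1
  C+3+1 = 0 carry 1
  2+1+1 = 4

0x40036D9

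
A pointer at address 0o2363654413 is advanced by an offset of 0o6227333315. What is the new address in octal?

0o10613207730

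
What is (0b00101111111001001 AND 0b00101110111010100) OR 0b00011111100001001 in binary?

0b111111111001001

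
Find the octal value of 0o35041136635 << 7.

0o7210227547200

7 bits is not a whole number of base-8 digits; in binary: 11101000100001001011110110011101 << 7 = 111010001000010010111101100111010000000.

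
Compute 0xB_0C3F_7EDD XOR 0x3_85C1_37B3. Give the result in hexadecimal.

0x889FE496E

XOR each hex digit independently (no carries):
  B^3=8, 0^8=8, C^5=9, 3^C=F, F^1=E, 7^3=4, E^7=9, D^B=6, D^3=E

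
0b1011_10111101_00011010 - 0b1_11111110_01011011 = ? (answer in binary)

Subtract column by column in base 2:
  0-1 → 1 (borrow)
  1-1-1 → 1 (borrow)
  0-0-1 → 1 (borrow)
  1-1-1 → 1 (borrow)
  1-1-1 → 1 (borrow)
  0-0-1 → 1 (borrow)
  0-1-1 → 0 (borrow)
  0-0-1 → 1 (borrow)
  1-0-1 → 0
  0-1 → 1 (borrow)
  1-1-1 → 1 (borrow)
  1-1-1 → 1 (borrow)
  1-1-1 → 1 (borrow)
  1-1-1 → 1 (borrow)
  0-1-1 → 0 (borrow)
  1-1-1 → 1 (borrow)
  1-1-1 → 1 (borrow)
  1-0-1 → 0
  0-0 → 0
  1-0 → 1

0b10011011111010111111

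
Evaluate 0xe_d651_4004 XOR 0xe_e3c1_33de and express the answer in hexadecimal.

0x0359073da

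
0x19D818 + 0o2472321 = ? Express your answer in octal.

0x19D818 = 0o6354030 in octal.
Add column by column in base 8, right to left:
  0+1 = 1
  3+2 = 5
  0+3 = 3
  4+2 = 6
  5+7 = 4 carry 1
  3+4+1 = 0 carry 1
  6+2+1 = 1 carry 1
  final carry 1

0o11046351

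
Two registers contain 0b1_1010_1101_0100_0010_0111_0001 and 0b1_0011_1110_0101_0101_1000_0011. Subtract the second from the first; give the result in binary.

Subtract column by column in base 2:
  1-1 → 0
  0-1 → 1 (borrow)
  0-0-1 → 1 (borrow)
  0-0-1 → 1 (borrow)
  1-0-1 → 0
  1-0 → 1
  1-0 → 1
  0-1 → 1 (borrow)
  0-1-1 → 0 (borrow)
  1-0-1 → 0
  0-1 → 1 (borrow)
  0-0-1 → 1 (borrow)
  0-1-1 → 0 (borrow)
  0-0-1 → 1 (borrow)
  1-1-1 → 1 (borrow)
  0-0-1 → 1 (borrow)
  1-0-1 → 0
  0-1 → 1 (borrow)
  1-1-1 → 1 (borrow)
  1-1-1 → 1 (borrow)
  0-1-1 → 0 (borrow)
  1-1-1 → 1 (borrow)
  0-0-1 → 1 (borrow)
  1-0-1 → 0
  1-1 → 0

0b11011101110110011101110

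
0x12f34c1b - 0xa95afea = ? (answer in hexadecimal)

0x85d9c31

Subtract column by column in base 16:
  b-a → 1
  1-e → 3 (borrow)
  c-f-1 → c (borrow)
  4-a-1 → 9 (borrow)
  3-5-1 → d (borrow)
  f-9-1 → 5
  2-a → 8 (borrow)
  1-0-1 → 0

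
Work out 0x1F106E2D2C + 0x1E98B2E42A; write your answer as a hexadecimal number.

Add column by column in base 16, right to left:
  C+A = 6 carry 1
  2+2+1 = 5
  D+4 = 1 carry 1
  2+E+1 = 1 carry 1
  E+2+1 = 1 carry 1
  6+B+1 = 2 carry 1
  0+8+1 = 9
  1+9 = A
  F+E = D carry 1
  1+1+1 = 3

0x3DA9211156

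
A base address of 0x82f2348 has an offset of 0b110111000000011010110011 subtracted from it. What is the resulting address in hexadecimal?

0x7531c95

0b110111000000011010110011 = 0xdc06b3 in hexadecimal.
Subtract column by column in base 16:
  8-3 → 5
  4-b → 9 (borrow)
  3-6-1 → c (borrow)
  2-0-1 → 1
  f-c → 3
  2-d → 5 (borrow)
  8-0-1 → 7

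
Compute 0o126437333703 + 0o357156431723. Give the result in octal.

0o505615765626

Add column by column in base 8, right to left:
  3+3 = 6
  0+2 = 2
  7+7 = 6 carry 1
  3+1+1 = 5
  3+3 = 6
  3+4 = 7
  7+6 = 5 carry 1
  3+5+1 = 1 carry 1
  4+1+1 = 6
  6+7 = 5 carry 1
  2+5+1 = 0 carry 1
  1+3+1 = 5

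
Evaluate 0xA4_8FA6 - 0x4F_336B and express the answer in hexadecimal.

Subtract column by column in base 16:
  6-B → B (borrow)
  A-6-1 → 3
  F-3 → C
  8-3 → 5
  4-F → 5 (borrow)
  A-4-1 → 5

0x555C3B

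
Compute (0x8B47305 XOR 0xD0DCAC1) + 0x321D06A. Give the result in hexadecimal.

0x8DB8A2E

First 0x8B47305 XOR 0xD0DCAC1 = 0x5B9B9C4.
Add column by column in base 16, right to left:
  4+A = E
  C+6 = 2 carry 1
  9+0+1 = A
  B+D = 8 carry 1
  9+1+1 = B
  B+2 = D
  5+3 = 8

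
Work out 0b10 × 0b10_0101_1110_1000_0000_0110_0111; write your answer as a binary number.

0b100101111010000000011001110

Multiply each base-2 digit by 2, carrying:
  1×2 = 2 → write 0 carry 1
  1×2+1 = 3 → write 1 carry 1
  1×2+1 = 3 → write 1 carry 1
  0×2+1 = 1 → write 1
  0×2 = 0 → write 0
  1×2 = 2 → write 0 carry 1
  1×2+1 = 3 → write 1 carry 1
  0×2+1 = 1 → write 1
  0×2 = 0 → write 0
  0×2 = 0 → write 0
  0×2 = 0 → write 0
  0×2 = 0 → write 0
  0×2 = 0 → write 0
  0×2 = 0 → write 0
  0×2 = 0 → write 0
  1×2 = 2 → write 0 carry 1
  0×2+1 = 1 → write 1
  1×2 = 2 → write 0 carry 1
  1×2+1 = 3 → write 1 carry 1
  1×2+1 = 3 → write 1 carry 1
  1×2+1 = 3 → write 1 carry 1
  0×2+1 = 1 → write 1
  1×2 = 2 → write 0 carry 1
  0×2+1 = 1 → write 1
  0×2 = 0 → write 0
  1×2 = 2 → write 0 carry 1
  remaining carry: 1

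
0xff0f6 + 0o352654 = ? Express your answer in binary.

0b100011100011010100010

0xff0f6 = 0b11111111000011110110 in binary.
0o352654 = 0b11101010110101100 in binary.
Add column by column in base 2, right to left:
  0+0 = 0
  1+0 = 1
  1+1 = 0 carry 1
  0+1+1 = 0 carry 1
  1+0+1 = 0 carry 1
  1+1+1 = 1 carry 1
  1+0+1 = 0 carry 1
  1+1+1 = 1 carry 1
  0+1+1 = 0 carry 1
  0+0+1 = 1
  0+1 = 1
  0+0 = 0
  1+1 = 0 carry 1
  1+0+1 = 0 carry 1
  1+1+1 = 1 carry 1
  1+1+1 = 1 carry 1
  1+1+1 = 1 carry 1
  1+0+1 = 0 carry 1
  1+0+1 = 0 carry 1
  1+0+1 = 0 carry 1
  final carry 1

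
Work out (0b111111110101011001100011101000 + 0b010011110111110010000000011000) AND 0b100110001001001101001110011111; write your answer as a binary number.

Add column by column in base 2, right to left:
  0+0 = 0
  0+0 = 0
  0+0 = 0
  1+1 = 0 carry 1
  0+1+1 = 0 carry 1
  1+0+1 = 0 carry 1
  1+0+1 = 0 carry 1
  1+0+1 = 0 carry 1
  0+0+1 = 1
  0+0 = 0
  0+0 = 0
  1+0 = 1
  1+0 = 1
  0+1 = 1
  0+0 = 0
  1+0 = 1
  1+1 = 0 carry 1
  0+1+1 = 0 carry 1
  1+1+1 = 1 carry 1
  0+1+1 = 0 carry 1
  1+1+1 = 1 carry 1
  0+0+1 = 1
  1+1 = 0 carry 1
  1+1+1 = 1 carry 1
  1+1+1 = 1 carry 1
  1+1+1 = 1 carry 1
  1+0+1 = 0 carry 1
  1+0+1 = 0 carry 1
  1+1+1 = 1 carry 1
  1+0+1 = 0 carry 1
  final carry 1
Sum = 0b1010011101101001011100100000000; now AND with 0b100110001001001101001110011111:
  1010011101101001011100100000000
& 0100110001001001101001110011111
= 0000010001001001001000100000000

0b10001001001001000100000000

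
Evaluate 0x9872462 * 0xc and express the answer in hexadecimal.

Multiply each base-16 digit by 12, carrying:
  2×12 = 24 → write 8 carry 1
  6×12+1 = 73 → write 9 carry 4
  4×12+4 = 52 → write 4 carry 3
  2×12+3 = 27 → write b carry 1
  7×12+1 = 85 → write 5 carry 5
  8×12+5 = 101 → write 5 carry 6
  9×12+6 = 114 → write 2 carry 7
  remaining carry: 7

0x7255b498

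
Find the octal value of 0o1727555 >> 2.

2 bits is not a whole number of base-8 digits; in binary: 1111010111101101101 >> 2 = 11110101111011011.

0o365733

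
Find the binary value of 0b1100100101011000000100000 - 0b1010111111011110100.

0b1100011010011000100101100

Subtract column by column in base 2:
  0-0 → 0
  0-0 → 0
  0-1 → 1 (borrow)
  0-0-1 → 1 (borrow)
  0-1-1 → 0 (borrow)
  1-1-1 → 1 (borrow)
  0-1-1 → 0 (borrow)
  0-1-1 → 0 (borrow)
  0-0-1 → 1 (borrow)
  0-1-1 → 0 (borrow)
  0-1-1 → 0 (borrow)
  0-1-1 → 0 (borrow)
  1-1-1 → 1 (borrow)
  1-1-1 → 1 (borrow)
  0-1-1 → 0 (borrow)
  1-0-1 → 0
  0-1 → 1 (borrow)
  1-0-1 → 0
  0-1 → 1 (borrow)
  0-0-1 → 1 (borrow)
  1-0-1 → 0
  0-0 → 0
  0-0 → 0
  1-0 → 1
  1-0 → 1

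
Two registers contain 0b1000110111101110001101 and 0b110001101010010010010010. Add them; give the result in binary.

0b111010100010000000011111

Add column by column in base 2, right to left:
  1+0 = 1
  0+1 = 1
  1+0 = 1
  1+0 = 1
  0+1 = 1
  0+0 = 0
  0+0 = 0
  1+1 = 0 carry 1
  1+0+1 = 0 carry 1
  1+0+1 = 0 carry 1
  0+1+1 = 0 carry 1
  1+0+1 = 0 carry 1
  1+0+1 = 0 carry 1
  1+1+1 = 1 carry 1
  1+0+1 = 0 carry 1
  0+1+1 = 0 carry 1
  1+0+1 = 0 carry 1
  1+1+1 = 1 carry 1
  0+1+1 = 0 carry 1
  0+0+1 = 1
  0+0 = 0
  1+0 = 1
  0+1 = 1
  0+1 = 1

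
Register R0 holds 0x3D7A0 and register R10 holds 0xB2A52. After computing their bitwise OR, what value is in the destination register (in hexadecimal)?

0xBFFF2

OR each hex digit independently (no carries):
  3|B=B, D|2=F, 7|A=F, A|5=F, 0|2=2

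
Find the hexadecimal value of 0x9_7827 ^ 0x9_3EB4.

XOR each hex digit independently (no carries):
  9^9=0, 7^3=4, 8^E=6, 2^B=9, 7^4=3

0x04693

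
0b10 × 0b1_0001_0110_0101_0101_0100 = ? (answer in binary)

0b1000101100101010101000

Multiply each base-2 digit by 2, carrying:
  0×2 = 0 → write 0
  0×2 = 0 → write 0
  1×2 = 2 → write 0 carry 1
  0×2+1 = 1 → write 1
  1×2 = 2 → write 0 carry 1
  0×2+1 = 1 → write 1
  1×2 = 2 → write 0 carry 1
  0×2+1 = 1 → write 1
  1×2 = 2 → write 0 carry 1
  0×2+1 = 1 → write 1
  1×2 = 2 → write 0 carry 1
  0×2+1 = 1 → write 1
  0×2 = 0 → write 0
  1×2 = 2 → write 0 carry 1
  1×2+1 = 3 → write 1 carry 1
  0×2+1 = 1 → write 1
  1×2 = 2 → write 0 carry 1
  0×2+1 = 1 → write 1
  0×2 = 0 → write 0
  0×2 = 0 → write 0
  1×2 = 2 → write 0 carry 1
  remaining carry: 1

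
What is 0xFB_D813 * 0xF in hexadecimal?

0xEC1A91D

Multiply each base-16 digit by 15, carrying:
  3×15 = 45 → write D carry 2
  1×15+2 = 17 → write 1 carry 1
  8×15+1 = 121 → write 9 carry 7
  D×15+7 = 202 → write A carry 12
  B×15+12 = 177 → write 1 carry 11
  F×15+11 = 236 → write C carry 14
  remaining carry: E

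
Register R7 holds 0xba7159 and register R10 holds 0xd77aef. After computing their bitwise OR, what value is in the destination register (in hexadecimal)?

0xff7bff

OR each hex digit independently (no carries):
  b|d=f, a|7=f, 7|7=7, 1|a=b, 5|e=f, 9|f=f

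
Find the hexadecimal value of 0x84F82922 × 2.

0x109F05244

Multiply each base-16 digit by 2, carrying:
  2×2 = 4 → write 4
  2×2 = 4 → write 4
  9×2 = 18 → write 2 carry 1
  2×2+1 = 5 → write 5
  8×2 = 16 → write 0 carry 1
  F×2+1 = 31 → write F carry 1
  4×2+1 = 9 → write 9
  8×2 = 16 → write 0 carry 1
  remaining carry: 1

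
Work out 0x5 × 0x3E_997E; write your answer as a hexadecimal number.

0x138FF76

Multiply each base-16 digit by 5, carrying:
  E×5 = 70 → write 6 carry 4
  7×5+4 = 39 → write 7 carry 2
  9×5+2 = 47 → write F carry 2
  9×5+2 = 47 → write F carry 2
  E×5+2 = 72 → write 8 carry 4
  3×5+4 = 19 → write 3 carry 1
  remaining carry: 1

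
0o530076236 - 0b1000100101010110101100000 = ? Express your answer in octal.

0b1000100101010110101100000 = 0o104526540 in octal.
Subtract column by column in base 8:
  6-0 → 6
  3-4 → 7 (borrow)
  2-5-1 → 4 (borrow)
  6-6-1 → 7 (borrow)
  7-2-1 → 4
  0-5 → 3 (borrow)
  0-4-1 → 3 (borrow)
  3-0-1 → 2
  5-1 → 4

0o423347476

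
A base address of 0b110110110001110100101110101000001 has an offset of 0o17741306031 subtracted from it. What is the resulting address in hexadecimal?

0x136B4D128

0b110110110001110100101110101000001 = 0x1B63A5D41 in hexadecimal.
0o17741306031 = 0x7F858C19 in hexadecimal.
Subtract column by column in base 16:
  1-9 → 8 (borrow)
  4-1-1 → 2
  D-C → 1
  5-8 → D (borrow)
  A-5-1 → 4
  3-8 → B (borrow)
  6-F-1 → 6 (borrow)
  B-7-1 → 3
  1-0 → 1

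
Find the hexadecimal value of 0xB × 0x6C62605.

Multiply each base-16 digit by 11, carrying:
  5×11 = 55 → write 7 carry 3
  0×11+3 = 3 → write 3
  6×11 = 66 → write 2 carry 4
  2×11+4 = 26 → write A carry 1
  6×11+1 = 67 → write 3 carry 4
  C×11+4 = 136 → write 8 carry 8
  6×11+8 = 74 → write A carry 4
  remaining carry: 4

0x4A83A237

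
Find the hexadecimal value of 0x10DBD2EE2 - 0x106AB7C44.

Subtract column by column in base 16:
  2-4 → E (borrow)
  E-4-1 → 9
  E-C → 2
  2-7 → B (borrow)
  D-B-1 → 1
  B-A → 1
  D-6 → 7
  0-0 → 0
  1-1 → 0

0x711B29E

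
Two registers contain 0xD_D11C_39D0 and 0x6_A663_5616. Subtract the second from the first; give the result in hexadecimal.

0x72AB8E3BA

Subtract column by column in base 16:
  0-6 → A (borrow)
  D-1-1 → B
  9-6 → 3
  3-5 → E (borrow)
  C-3-1 → 8
  1-6 → B (borrow)
  1-6-1 → A (borrow)
  D-A-1 → 2
  D-6 → 7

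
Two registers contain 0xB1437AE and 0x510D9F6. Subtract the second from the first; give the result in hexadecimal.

0x6035DB8

Subtract column by column in base 16:
  E-6 → 8
  A-F → B (borrow)
  7-9-1 → D (borrow)
  3-D-1 → 5 (borrow)
  4-0-1 → 3
  1-1 → 0
  B-5 → 6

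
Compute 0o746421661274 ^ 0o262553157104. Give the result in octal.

0o524172736370

XOR each oct digit independently (no carries):
  7^2=5, 4^6=2, 6^2=4, 4^5=1, 2^5=7, 1^3=2, 6^1=7, 6^5=3, 1^7=6, 2^1=3, 7^0=7, 4^4=0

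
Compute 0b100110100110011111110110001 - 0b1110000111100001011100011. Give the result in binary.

Subtract column by column in base 2:
  1-1 → 0
  0-1 → 1 (borrow)
  0-0-1 → 1 (borrow)
  0-0-1 → 1 (borrow)
  1-0-1 → 0
  1-1 → 0
  0-1 → 1 (borrow)
  1-1-1 → 1 (borrow)
  1-0-1 → 0
  1-1 → 0
  1-0 → 1
  1-0 → 1
  1-0 → 1
  1-0 → 1
  0-1 → 1 (borrow)
  0-1-1 → 0 (borrow)
  1-1-1 → 1 (borrow)
  1-1-1 → 1 (borrow)
  0-0-1 → 1 (borrow)
  0-0-1 → 1 (borrow)
  1-0-1 → 0
  0-0 → 0
  1-1 → 0
  1-1 → 0
  0-1 → 1 (borrow)
  0-0-1 → 1 (borrow)
  1-0-1 → 0

0b11000011110111110011001110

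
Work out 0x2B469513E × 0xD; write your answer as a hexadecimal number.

0x2329592026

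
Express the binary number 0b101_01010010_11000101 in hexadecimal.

0x552C5

Group the bits into nibbles: 0101 0101 0010 1100 0101 → 552C5.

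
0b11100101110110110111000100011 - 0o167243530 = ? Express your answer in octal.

0o3267423313

0b11100101110110110111000100011 = 0o3456667043 in octal.
Subtract column by column in base 8:
  3-0 → 3
  4-3 → 1
  0-5 → 3 (borrow)
  7-3-1 → 3
  6-4 → 2
  6-2 → 4
  6-7 → 7 (borrow)
  5-6-1 → 6 (borrow)
  4-1-1 → 2
  3-0 → 3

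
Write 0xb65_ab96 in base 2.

Expand each hex digit to 4 bits: b=1011 6=0110 5=0101 a=1010 b=1011 9=1001 6=0110.

0b1011011001011010101110010110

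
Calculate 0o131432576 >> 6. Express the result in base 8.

0o1314325

Shifting right by 6 bits = 2 oct digits: drop the last 2.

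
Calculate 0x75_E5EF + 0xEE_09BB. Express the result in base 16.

0x163EFAA

Add column by column in base 16, right to left:
  F+B = A carry 1
  E+B+1 = A carry 1
  5+9+1 = F
  E+0 = E
  5+E = 3 carry 1
  7+E+1 = 6 carry 1
  final carry 1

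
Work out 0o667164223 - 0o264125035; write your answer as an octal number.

Subtract column by column in base 8:
  3-5 → 6 (borrow)
  2-3-1 → 6 (borrow)
  2-0-1 → 1
  4-5 → 7 (borrow)
  6-2-1 → 3
  1-1 → 0
  7-4 → 3
  6-6 → 0
  6-2 → 4

0o403037166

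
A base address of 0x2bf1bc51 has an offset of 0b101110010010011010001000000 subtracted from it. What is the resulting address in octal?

0x2bf1bc51 = 0o5374336121 in octal.
0b101110010010011010001000000 = 0o562232100 in octal.
Subtract column by column in base 8:
  1-0 → 1
  2-0 → 2
  1-1 → 0
  6-2 → 4
  3-3 → 0
  3-2 → 1
  4-2 → 2
  7-6 → 1
  3-5 → 6 (borrow)
  5-0-1 → 4

0o4612104021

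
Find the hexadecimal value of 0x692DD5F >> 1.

1 bits is not a whole number of base-16 digits; in binary: 110100100101101110101011111 >> 1 = 11010010010110111010101111.

0x3496EAF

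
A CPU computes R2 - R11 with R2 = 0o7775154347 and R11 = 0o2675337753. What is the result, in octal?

Subtract column by column in base 8:
  7-3 → 4
  4-5 → 7 (borrow)
  3-7-1 → 3 (borrow)
  4-7-1 → 4 (borrow)
  5-3-1 → 1
  1-3 → 6 (borrow)
  5-5-1 → 7 (borrow)
  7-7-1 → 7 (borrow)
  7-6-1 → 0
  7-2 → 5

0o5077614374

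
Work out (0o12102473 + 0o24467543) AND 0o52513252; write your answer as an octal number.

0o12512212

Add column by column in base 8, right to left:
  3+3 = 6
  7+4 = 3 carry 1
  4+5+1 = 2 carry 1
  2+7+1 = 2 carry 1
  0+6+1 = 7
  1+4 = 5
  2+4 = 6
  1+2 = 3
Sum = 0o36572236; now AND with 0o52513252:
  3&5=1, 6&2=2, 5&5=5, 7&1=1, 2&3=2, 2&2=2, 3&5=1, 6&2=2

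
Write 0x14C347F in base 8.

0o123032177

Expand each hex digit to 4 bits: 1=0001 4=0100 C=1100 3=0011 4=0100 7=0111 F=1111.
Group the bits in threes: 001 010 011 000 011 010 001 111 111 → 123032177.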